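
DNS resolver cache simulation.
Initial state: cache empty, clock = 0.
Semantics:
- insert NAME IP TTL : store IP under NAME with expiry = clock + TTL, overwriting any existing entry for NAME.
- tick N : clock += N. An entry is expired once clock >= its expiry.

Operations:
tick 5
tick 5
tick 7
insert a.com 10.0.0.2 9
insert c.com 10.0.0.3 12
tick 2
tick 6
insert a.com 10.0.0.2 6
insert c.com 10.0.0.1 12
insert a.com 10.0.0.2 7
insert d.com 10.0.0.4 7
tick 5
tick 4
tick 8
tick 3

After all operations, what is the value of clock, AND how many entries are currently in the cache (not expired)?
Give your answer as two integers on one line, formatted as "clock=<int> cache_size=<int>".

Op 1: tick 5 -> clock=5.
Op 2: tick 5 -> clock=10.
Op 3: tick 7 -> clock=17.
Op 4: insert a.com -> 10.0.0.2 (expiry=17+9=26). clock=17
Op 5: insert c.com -> 10.0.0.3 (expiry=17+12=29). clock=17
Op 6: tick 2 -> clock=19.
Op 7: tick 6 -> clock=25.
Op 8: insert a.com -> 10.0.0.2 (expiry=25+6=31). clock=25
Op 9: insert c.com -> 10.0.0.1 (expiry=25+12=37). clock=25
Op 10: insert a.com -> 10.0.0.2 (expiry=25+7=32). clock=25
Op 11: insert d.com -> 10.0.0.4 (expiry=25+7=32). clock=25
Op 12: tick 5 -> clock=30.
Op 13: tick 4 -> clock=34. purged={a.com,d.com}
Op 14: tick 8 -> clock=42. purged={c.com}
Op 15: tick 3 -> clock=45.
Final clock = 45
Final cache (unexpired): {} -> size=0

Answer: clock=45 cache_size=0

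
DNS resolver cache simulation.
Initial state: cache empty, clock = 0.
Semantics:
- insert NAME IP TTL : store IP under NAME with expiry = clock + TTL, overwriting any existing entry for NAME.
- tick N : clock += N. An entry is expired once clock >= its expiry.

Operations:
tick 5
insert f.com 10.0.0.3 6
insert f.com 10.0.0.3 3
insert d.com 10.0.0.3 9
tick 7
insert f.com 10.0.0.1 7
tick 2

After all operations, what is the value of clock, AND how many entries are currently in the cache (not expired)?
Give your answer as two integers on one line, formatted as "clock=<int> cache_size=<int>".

Answer: clock=14 cache_size=1

Derivation:
Op 1: tick 5 -> clock=5.
Op 2: insert f.com -> 10.0.0.3 (expiry=5+6=11). clock=5
Op 3: insert f.com -> 10.0.0.3 (expiry=5+3=8). clock=5
Op 4: insert d.com -> 10.0.0.3 (expiry=5+9=14). clock=5
Op 5: tick 7 -> clock=12. purged={f.com}
Op 6: insert f.com -> 10.0.0.1 (expiry=12+7=19). clock=12
Op 7: tick 2 -> clock=14. purged={d.com}
Final clock = 14
Final cache (unexpired): {f.com} -> size=1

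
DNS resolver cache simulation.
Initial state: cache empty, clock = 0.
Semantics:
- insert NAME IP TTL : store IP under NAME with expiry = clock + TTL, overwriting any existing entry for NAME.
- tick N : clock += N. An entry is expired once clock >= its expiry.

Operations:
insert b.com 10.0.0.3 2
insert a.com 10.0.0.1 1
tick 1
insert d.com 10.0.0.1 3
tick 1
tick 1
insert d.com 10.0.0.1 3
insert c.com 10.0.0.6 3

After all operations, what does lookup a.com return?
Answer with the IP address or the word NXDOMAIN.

Answer: NXDOMAIN

Derivation:
Op 1: insert b.com -> 10.0.0.3 (expiry=0+2=2). clock=0
Op 2: insert a.com -> 10.0.0.1 (expiry=0+1=1). clock=0
Op 3: tick 1 -> clock=1. purged={a.com}
Op 4: insert d.com -> 10.0.0.1 (expiry=1+3=4). clock=1
Op 5: tick 1 -> clock=2. purged={b.com}
Op 6: tick 1 -> clock=3.
Op 7: insert d.com -> 10.0.0.1 (expiry=3+3=6). clock=3
Op 8: insert c.com -> 10.0.0.6 (expiry=3+3=6). clock=3
lookup a.com: not in cache (expired or never inserted)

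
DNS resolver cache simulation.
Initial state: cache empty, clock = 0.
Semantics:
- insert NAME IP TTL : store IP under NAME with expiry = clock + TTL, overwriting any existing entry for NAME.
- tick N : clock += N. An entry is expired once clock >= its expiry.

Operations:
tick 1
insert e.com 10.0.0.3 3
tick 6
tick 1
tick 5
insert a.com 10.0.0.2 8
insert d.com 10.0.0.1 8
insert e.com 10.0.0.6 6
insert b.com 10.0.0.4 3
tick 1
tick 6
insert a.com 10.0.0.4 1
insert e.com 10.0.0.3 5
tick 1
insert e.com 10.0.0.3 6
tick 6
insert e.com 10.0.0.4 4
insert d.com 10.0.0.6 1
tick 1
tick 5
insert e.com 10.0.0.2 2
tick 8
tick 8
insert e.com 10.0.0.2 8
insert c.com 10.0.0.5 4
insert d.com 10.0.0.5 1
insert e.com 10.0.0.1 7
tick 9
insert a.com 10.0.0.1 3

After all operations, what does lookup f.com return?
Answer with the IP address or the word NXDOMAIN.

Answer: NXDOMAIN

Derivation:
Op 1: tick 1 -> clock=1.
Op 2: insert e.com -> 10.0.0.3 (expiry=1+3=4). clock=1
Op 3: tick 6 -> clock=7. purged={e.com}
Op 4: tick 1 -> clock=8.
Op 5: tick 5 -> clock=13.
Op 6: insert a.com -> 10.0.0.2 (expiry=13+8=21). clock=13
Op 7: insert d.com -> 10.0.0.1 (expiry=13+8=21). clock=13
Op 8: insert e.com -> 10.0.0.6 (expiry=13+6=19). clock=13
Op 9: insert b.com -> 10.0.0.4 (expiry=13+3=16). clock=13
Op 10: tick 1 -> clock=14.
Op 11: tick 6 -> clock=20. purged={b.com,e.com}
Op 12: insert a.com -> 10.0.0.4 (expiry=20+1=21). clock=20
Op 13: insert e.com -> 10.0.0.3 (expiry=20+5=25). clock=20
Op 14: tick 1 -> clock=21. purged={a.com,d.com}
Op 15: insert e.com -> 10.0.0.3 (expiry=21+6=27). clock=21
Op 16: tick 6 -> clock=27. purged={e.com}
Op 17: insert e.com -> 10.0.0.4 (expiry=27+4=31). clock=27
Op 18: insert d.com -> 10.0.0.6 (expiry=27+1=28). clock=27
Op 19: tick 1 -> clock=28. purged={d.com}
Op 20: tick 5 -> clock=33. purged={e.com}
Op 21: insert e.com -> 10.0.0.2 (expiry=33+2=35). clock=33
Op 22: tick 8 -> clock=41. purged={e.com}
Op 23: tick 8 -> clock=49.
Op 24: insert e.com -> 10.0.0.2 (expiry=49+8=57). clock=49
Op 25: insert c.com -> 10.0.0.5 (expiry=49+4=53). clock=49
Op 26: insert d.com -> 10.0.0.5 (expiry=49+1=50). clock=49
Op 27: insert e.com -> 10.0.0.1 (expiry=49+7=56). clock=49
Op 28: tick 9 -> clock=58. purged={c.com,d.com,e.com}
Op 29: insert a.com -> 10.0.0.1 (expiry=58+3=61). clock=58
lookup f.com: not in cache (expired or never inserted)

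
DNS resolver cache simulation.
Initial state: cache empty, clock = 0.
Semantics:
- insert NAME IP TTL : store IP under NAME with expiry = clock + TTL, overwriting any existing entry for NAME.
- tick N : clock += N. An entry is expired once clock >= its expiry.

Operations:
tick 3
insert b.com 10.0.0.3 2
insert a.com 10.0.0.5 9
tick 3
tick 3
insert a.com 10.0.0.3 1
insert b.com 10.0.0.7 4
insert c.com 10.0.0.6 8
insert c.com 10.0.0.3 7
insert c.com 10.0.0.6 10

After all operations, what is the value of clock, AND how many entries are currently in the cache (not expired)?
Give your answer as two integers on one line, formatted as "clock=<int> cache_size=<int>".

Answer: clock=9 cache_size=3

Derivation:
Op 1: tick 3 -> clock=3.
Op 2: insert b.com -> 10.0.0.3 (expiry=3+2=5). clock=3
Op 3: insert a.com -> 10.0.0.5 (expiry=3+9=12). clock=3
Op 4: tick 3 -> clock=6. purged={b.com}
Op 5: tick 3 -> clock=9.
Op 6: insert a.com -> 10.0.0.3 (expiry=9+1=10). clock=9
Op 7: insert b.com -> 10.0.0.7 (expiry=9+4=13). clock=9
Op 8: insert c.com -> 10.0.0.6 (expiry=9+8=17). clock=9
Op 9: insert c.com -> 10.0.0.3 (expiry=9+7=16). clock=9
Op 10: insert c.com -> 10.0.0.6 (expiry=9+10=19). clock=9
Final clock = 9
Final cache (unexpired): {a.com,b.com,c.com} -> size=3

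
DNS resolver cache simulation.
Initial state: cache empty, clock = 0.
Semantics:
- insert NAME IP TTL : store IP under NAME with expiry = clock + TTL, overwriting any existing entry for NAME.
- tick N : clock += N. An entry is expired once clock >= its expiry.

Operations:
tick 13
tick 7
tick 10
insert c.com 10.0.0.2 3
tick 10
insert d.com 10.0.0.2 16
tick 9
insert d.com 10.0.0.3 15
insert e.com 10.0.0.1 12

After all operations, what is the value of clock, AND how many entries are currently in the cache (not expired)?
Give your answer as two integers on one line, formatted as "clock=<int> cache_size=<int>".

Op 1: tick 13 -> clock=13.
Op 2: tick 7 -> clock=20.
Op 3: tick 10 -> clock=30.
Op 4: insert c.com -> 10.0.0.2 (expiry=30+3=33). clock=30
Op 5: tick 10 -> clock=40. purged={c.com}
Op 6: insert d.com -> 10.0.0.2 (expiry=40+16=56). clock=40
Op 7: tick 9 -> clock=49.
Op 8: insert d.com -> 10.0.0.3 (expiry=49+15=64). clock=49
Op 9: insert e.com -> 10.0.0.1 (expiry=49+12=61). clock=49
Final clock = 49
Final cache (unexpired): {d.com,e.com} -> size=2

Answer: clock=49 cache_size=2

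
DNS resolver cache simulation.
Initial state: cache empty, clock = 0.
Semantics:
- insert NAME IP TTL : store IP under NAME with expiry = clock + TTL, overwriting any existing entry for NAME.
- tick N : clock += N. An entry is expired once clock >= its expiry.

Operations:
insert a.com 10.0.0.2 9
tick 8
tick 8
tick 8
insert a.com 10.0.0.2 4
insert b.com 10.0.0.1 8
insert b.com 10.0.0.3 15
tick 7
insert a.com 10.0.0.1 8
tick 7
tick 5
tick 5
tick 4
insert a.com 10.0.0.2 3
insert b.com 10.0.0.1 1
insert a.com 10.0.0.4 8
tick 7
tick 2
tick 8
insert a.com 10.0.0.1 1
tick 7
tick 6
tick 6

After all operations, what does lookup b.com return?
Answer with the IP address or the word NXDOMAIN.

Op 1: insert a.com -> 10.0.0.2 (expiry=0+9=9). clock=0
Op 2: tick 8 -> clock=8.
Op 3: tick 8 -> clock=16. purged={a.com}
Op 4: tick 8 -> clock=24.
Op 5: insert a.com -> 10.0.0.2 (expiry=24+4=28). clock=24
Op 6: insert b.com -> 10.0.0.1 (expiry=24+8=32). clock=24
Op 7: insert b.com -> 10.0.0.3 (expiry=24+15=39). clock=24
Op 8: tick 7 -> clock=31. purged={a.com}
Op 9: insert a.com -> 10.0.0.1 (expiry=31+8=39). clock=31
Op 10: tick 7 -> clock=38.
Op 11: tick 5 -> clock=43. purged={a.com,b.com}
Op 12: tick 5 -> clock=48.
Op 13: tick 4 -> clock=52.
Op 14: insert a.com -> 10.0.0.2 (expiry=52+3=55). clock=52
Op 15: insert b.com -> 10.0.0.1 (expiry=52+1=53). clock=52
Op 16: insert a.com -> 10.0.0.4 (expiry=52+8=60). clock=52
Op 17: tick 7 -> clock=59. purged={b.com}
Op 18: tick 2 -> clock=61. purged={a.com}
Op 19: tick 8 -> clock=69.
Op 20: insert a.com -> 10.0.0.1 (expiry=69+1=70). clock=69
Op 21: tick 7 -> clock=76. purged={a.com}
Op 22: tick 6 -> clock=82.
Op 23: tick 6 -> clock=88.
lookup b.com: not in cache (expired or never inserted)

Answer: NXDOMAIN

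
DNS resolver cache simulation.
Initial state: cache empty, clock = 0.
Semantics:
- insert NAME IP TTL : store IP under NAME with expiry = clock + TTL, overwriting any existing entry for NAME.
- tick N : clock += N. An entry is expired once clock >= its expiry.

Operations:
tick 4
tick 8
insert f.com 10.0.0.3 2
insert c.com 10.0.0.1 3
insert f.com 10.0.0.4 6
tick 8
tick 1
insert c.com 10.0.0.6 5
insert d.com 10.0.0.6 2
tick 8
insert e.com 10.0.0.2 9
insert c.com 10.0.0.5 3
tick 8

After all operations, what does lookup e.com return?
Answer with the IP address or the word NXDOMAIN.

Answer: 10.0.0.2

Derivation:
Op 1: tick 4 -> clock=4.
Op 2: tick 8 -> clock=12.
Op 3: insert f.com -> 10.0.0.3 (expiry=12+2=14). clock=12
Op 4: insert c.com -> 10.0.0.1 (expiry=12+3=15). clock=12
Op 5: insert f.com -> 10.0.0.4 (expiry=12+6=18). clock=12
Op 6: tick 8 -> clock=20. purged={c.com,f.com}
Op 7: tick 1 -> clock=21.
Op 8: insert c.com -> 10.0.0.6 (expiry=21+5=26). clock=21
Op 9: insert d.com -> 10.0.0.6 (expiry=21+2=23). clock=21
Op 10: tick 8 -> clock=29. purged={c.com,d.com}
Op 11: insert e.com -> 10.0.0.2 (expiry=29+9=38). clock=29
Op 12: insert c.com -> 10.0.0.5 (expiry=29+3=32). clock=29
Op 13: tick 8 -> clock=37. purged={c.com}
lookup e.com: present, ip=10.0.0.2 expiry=38 > clock=37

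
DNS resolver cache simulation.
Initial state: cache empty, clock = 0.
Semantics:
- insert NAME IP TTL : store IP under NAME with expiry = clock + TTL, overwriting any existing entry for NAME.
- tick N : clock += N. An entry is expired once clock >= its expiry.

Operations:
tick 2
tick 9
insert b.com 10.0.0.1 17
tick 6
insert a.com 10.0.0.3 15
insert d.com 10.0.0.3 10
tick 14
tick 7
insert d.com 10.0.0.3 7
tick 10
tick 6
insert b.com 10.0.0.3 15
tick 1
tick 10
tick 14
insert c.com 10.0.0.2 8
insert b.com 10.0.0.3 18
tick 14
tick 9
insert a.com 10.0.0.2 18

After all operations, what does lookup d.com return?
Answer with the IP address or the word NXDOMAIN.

Op 1: tick 2 -> clock=2.
Op 2: tick 9 -> clock=11.
Op 3: insert b.com -> 10.0.0.1 (expiry=11+17=28). clock=11
Op 4: tick 6 -> clock=17.
Op 5: insert a.com -> 10.0.0.3 (expiry=17+15=32). clock=17
Op 6: insert d.com -> 10.0.0.3 (expiry=17+10=27). clock=17
Op 7: tick 14 -> clock=31. purged={b.com,d.com}
Op 8: tick 7 -> clock=38. purged={a.com}
Op 9: insert d.com -> 10.0.0.3 (expiry=38+7=45). clock=38
Op 10: tick 10 -> clock=48. purged={d.com}
Op 11: tick 6 -> clock=54.
Op 12: insert b.com -> 10.0.0.3 (expiry=54+15=69). clock=54
Op 13: tick 1 -> clock=55.
Op 14: tick 10 -> clock=65.
Op 15: tick 14 -> clock=79. purged={b.com}
Op 16: insert c.com -> 10.0.0.2 (expiry=79+8=87). clock=79
Op 17: insert b.com -> 10.0.0.3 (expiry=79+18=97). clock=79
Op 18: tick 14 -> clock=93. purged={c.com}
Op 19: tick 9 -> clock=102. purged={b.com}
Op 20: insert a.com -> 10.0.0.2 (expiry=102+18=120). clock=102
lookup d.com: not in cache (expired or never inserted)

Answer: NXDOMAIN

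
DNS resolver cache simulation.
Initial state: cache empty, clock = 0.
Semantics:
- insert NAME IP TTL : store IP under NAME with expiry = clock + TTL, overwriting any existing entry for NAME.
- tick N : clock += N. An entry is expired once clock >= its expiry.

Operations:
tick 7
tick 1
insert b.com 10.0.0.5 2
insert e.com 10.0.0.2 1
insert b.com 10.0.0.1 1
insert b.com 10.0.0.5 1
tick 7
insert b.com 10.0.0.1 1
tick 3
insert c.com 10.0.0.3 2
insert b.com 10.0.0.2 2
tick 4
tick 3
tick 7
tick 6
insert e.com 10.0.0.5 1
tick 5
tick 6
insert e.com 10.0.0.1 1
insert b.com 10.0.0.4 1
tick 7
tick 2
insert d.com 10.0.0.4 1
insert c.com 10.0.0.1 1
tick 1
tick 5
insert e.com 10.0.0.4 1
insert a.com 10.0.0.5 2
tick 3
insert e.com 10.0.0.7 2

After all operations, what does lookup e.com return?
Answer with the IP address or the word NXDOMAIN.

Op 1: tick 7 -> clock=7.
Op 2: tick 1 -> clock=8.
Op 3: insert b.com -> 10.0.0.5 (expiry=8+2=10). clock=8
Op 4: insert e.com -> 10.0.0.2 (expiry=8+1=9). clock=8
Op 5: insert b.com -> 10.0.0.1 (expiry=8+1=9). clock=8
Op 6: insert b.com -> 10.0.0.5 (expiry=8+1=9). clock=8
Op 7: tick 7 -> clock=15. purged={b.com,e.com}
Op 8: insert b.com -> 10.0.0.1 (expiry=15+1=16). clock=15
Op 9: tick 3 -> clock=18. purged={b.com}
Op 10: insert c.com -> 10.0.0.3 (expiry=18+2=20). clock=18
Op 11: insert b.com -> 10.0.0.2 (expiry=18+2=20). clock=18
Op 12: tick 4 -> clock=22. purged={b.com,c.com}
Op 13: tick 3 -> clock=25.
Op 14: tick 7 -> clock=32.
Op 15: tick 6 -> clock=38.
Op 16: insert e.com -> 10.0.0.5 (expiry=38+1=39). clock=38
Op 17: tick 5 -> clock=43. purged={e.com}
Op 18: tick 6 -> clock=49.
Op 19: insert e.com -> 10.0.0.1 (expiry=49+1=50). clock=49
Op 20: insert b.com -> 10.0.0.4 (expiry=49+1=50). clock=49
Op 21: tick 7 -> clock=56. purged={b.com,e.com}
Op 22: tick 2 -> clock=58.
Op 23: insert d.com -> 10.0.0.4 (expiry=58+1=59). clock=58
Op 24: insert c.com -> 10.0.0.1 (expiry=58+1=59). clock=58
Op 25: tick 1 -> clock=59. purged={c.com,d.com}
Op 26: tick 5 -> clock=64.
Op 27: insert e.com -> 10.0.0.4 (expiry=64+1=65). clock=64
Op 28: insert a.com -> 10.0.0.5 (expiry=64+2=66). clock=64
Op 29: tick 3 -> clock=67. purged={a.com,e.com}
Op 30: insert e.com -> 10.0.0.7 (expiry=67+2=69). clock=67
lookup e.com: present, ip=10.0.0.7 expiry=69 > clock=67

Answer: 10.0.0.7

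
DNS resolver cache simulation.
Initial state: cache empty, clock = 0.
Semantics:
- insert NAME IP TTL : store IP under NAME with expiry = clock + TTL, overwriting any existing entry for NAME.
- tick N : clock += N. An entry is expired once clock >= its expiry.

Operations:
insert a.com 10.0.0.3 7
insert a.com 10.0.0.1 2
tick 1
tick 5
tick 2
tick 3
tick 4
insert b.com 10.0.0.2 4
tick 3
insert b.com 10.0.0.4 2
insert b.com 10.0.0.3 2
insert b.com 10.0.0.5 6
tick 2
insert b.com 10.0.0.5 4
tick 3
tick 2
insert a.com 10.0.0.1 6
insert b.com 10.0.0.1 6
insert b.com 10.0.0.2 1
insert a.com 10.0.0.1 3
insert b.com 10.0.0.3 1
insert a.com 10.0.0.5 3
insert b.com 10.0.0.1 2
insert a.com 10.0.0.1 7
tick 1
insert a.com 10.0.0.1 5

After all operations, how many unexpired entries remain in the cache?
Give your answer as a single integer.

Op 1: insert a.com -> 10.0.0.3 (expiry=0+7=7). clock=0
Op 2: insert a.com -> 10.0.0.1 (expiry=0+2=2). clock=0
Op 3: tick 1 -> clock=1.
Op 4: tick 5 -> clock=6. purged={a.com}
Op 5: tick 2 -> clock=8.
Op 6: tick 3 -> clock=11.
Op 7: tick 4 -> clock=15.
Op 8: insert b.com -> 10.0.0.2 (expiry=15+4=19). clock=15
Op 9: tick 3 -> clock=18.
Op 10: insert b.com -> 10.0.0.4 (expiry=18+2=20). clock=18
Op 11: insert b.com -> 10.0.0.3 (expiry=18+2=20). clock=18
Op 12: insert b.com -> 10.0.0.5 (expiry=18+6=24). clock=18
Op 13: tick 2 -> clock=20.
Op 14: insert b.com -> 10.0.0.5 (expiry=20+4=24). clock=20
Op 15: tick 3 -> clock=23.
Op 16: tick 2 -> clock=25. purged={b.com}
Op 17: insert a.com -> 10.0.0.1 (expiry=25+6=31). clock=25
Op 18: insert b.com -> 10.0.0.1 (expiry=25+6=31). clock=25
Op 19: insert b.com -> 10.0.0.2 (expiry=25+1=26). clock=25
Op 20: insert a.com -> 10.0.0.1 (expiry=25+3=28). clock=25
Op 21: insert b.com -> 10.0.0.3 (expiry=25+1=26). clock=25
Op 22: insert a.com -> 10.0.0.5 (expiry=25+3=28). clock=25
Op 23: insert b.com -> 10.0.0.1 (expiry=25+2=27). clock=25
Op 24: insert a.com -> 10.0.0.1 (expiry=25+7=32). clock=25
Op 25: tick 1 -> clock=26.
Op 26: insert a.com -> 10.0.0.1 (expiry=26+5=31). clock=26
Final cache (unexpired): {a.com,b.com} -> size=2

Answer: 2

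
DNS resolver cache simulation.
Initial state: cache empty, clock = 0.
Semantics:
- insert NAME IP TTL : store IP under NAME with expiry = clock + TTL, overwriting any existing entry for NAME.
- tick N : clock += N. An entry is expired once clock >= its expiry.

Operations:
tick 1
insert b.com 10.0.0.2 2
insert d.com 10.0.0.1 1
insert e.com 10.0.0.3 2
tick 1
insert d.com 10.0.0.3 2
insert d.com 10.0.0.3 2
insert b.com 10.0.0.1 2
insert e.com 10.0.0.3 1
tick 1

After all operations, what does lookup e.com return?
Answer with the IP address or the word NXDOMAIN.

Answer: NXDOMAIN

Derivation:
Op 1: tick 1 -> clock=1.
Op 2: insert b.com -> 10.0.0.2 (expiry=1+2=3). clock=1
Op 3: insert d.com -> 10.0.0.1 (expiry=1+1=2). clock=1
Op 4: insert e.com -> 10.0.0.3 (expiry=1+2=3). clock=1
Op 5: tick 1 -> clock=2. purged={d.com}
Op 6: insert d.com -> 10.0.0.3 (expiry=2+2=4). clock=2
Op 7: insert d.com -> 10.0.0.3 (expiry=2+2=4). clock=2
Op 8: insert b.com -> 10.0.0.1 (expiry=2+2=4). clock=2
Op 9: insert e.com -> 10.0.0.3 (expiry=2+1=3). clock=2
Op 10: tick 1 -> clock=3. purged={e.com}
lookup e.com: not in cache (expired or never inserted)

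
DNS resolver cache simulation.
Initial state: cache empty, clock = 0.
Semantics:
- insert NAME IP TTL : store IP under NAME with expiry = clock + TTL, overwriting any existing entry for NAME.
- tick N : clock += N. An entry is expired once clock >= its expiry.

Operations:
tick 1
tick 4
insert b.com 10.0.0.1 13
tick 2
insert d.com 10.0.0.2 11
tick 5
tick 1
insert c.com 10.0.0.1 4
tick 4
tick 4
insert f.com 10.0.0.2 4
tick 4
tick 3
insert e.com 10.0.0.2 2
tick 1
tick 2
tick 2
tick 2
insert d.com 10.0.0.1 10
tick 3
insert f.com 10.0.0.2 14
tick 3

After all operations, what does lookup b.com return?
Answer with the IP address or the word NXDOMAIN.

Answer: NXDOMAIN

Derivation:
Op 1: tick 1 -> clock=1.
Op 2: tick 4 -> clock=5.
Op 3: insert b.com -> 10.0.0.1 (expiry=5+13=18). clock=5
Op 4: tick 2 -> clock=7.
Op 5: insert d.com -> 10.0.0.2 (expiry=7+11=18). clock=7
Op 6: tick 5 -> clock=12.
Op 7: tick 1 -> clock=13.
Op 8: insert c.com -> 10.0.0.1 (expiry=13+4=17). clock=13
Op 9: tick 4 -> clock=17. purged={c.com}
Op 10: tick 4 -> clock=21. purged={b.com,d.com}
Op 11: insert f.com -> 10.0.0.2 (expiry=21+4=25). clock=21
Op 12: tick 4 -> clock=25. purged={f.com}
Op 13: tick 3 -> clock=28.
Op 14: insert e.com -> 10.0.0.2 (expiry=28+2=30). clock=28
Op 15: tick 1 -> clock=29.
Op 16: tick 2 -> clock=31. purged={e.com}
Op 17: tick 2 -> clock=33.
Op 18: tick 2 -> clock=35.
Op 19: insert d.com -> 10.0.0.1 (expiry=35+10=45). clock=35
Op 20: tick 3 -> clock=38.
Op 21: insert f.com -> 10.0.0.2 (expiry=38+14=52). clock=38
Op 22: tick 3 -> clock=41.
lookup b.com: not in cache (expired or never inserted)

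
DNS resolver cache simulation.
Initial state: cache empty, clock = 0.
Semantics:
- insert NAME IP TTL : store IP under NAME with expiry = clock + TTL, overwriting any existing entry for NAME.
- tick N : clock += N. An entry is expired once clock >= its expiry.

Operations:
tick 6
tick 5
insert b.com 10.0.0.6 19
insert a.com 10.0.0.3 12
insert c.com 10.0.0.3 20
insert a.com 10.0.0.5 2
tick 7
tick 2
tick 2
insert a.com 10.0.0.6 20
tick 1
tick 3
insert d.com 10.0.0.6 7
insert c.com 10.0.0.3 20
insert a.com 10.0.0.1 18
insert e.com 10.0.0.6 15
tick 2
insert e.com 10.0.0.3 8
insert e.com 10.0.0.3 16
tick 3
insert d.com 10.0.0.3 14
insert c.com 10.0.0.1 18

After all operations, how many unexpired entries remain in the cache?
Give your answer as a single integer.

Answer: 4

Derivation:
Op 1: tick 6 -> clock=6.
Op 2: tick 5 -> clock=11.
Op 3: insert b.com -> 10.0.0.6 (expiry=11+19=30). clock=11
Op 4: insert a.com -> 10.0.0.3 (expiry=11+12=23). clock=11
Op 5: insert c.com -> 10.0.0.3 (expiry=11+20=31). clock=11
Op 6: insert a.com -> 10.0.0.5 (expiry=11+2=13). clock=11
Op 7: tick 7 -> clock=18. purged={a.com}
Op 8: tick 2 -> clock=20.
Op 9: tick 2 -> clock=22.
Op 10: insert a.com -> 10.0.0.6 (expiry=22+20=42). clock=22
Op 11: tick 1 -> clock=23.
Op 12: tick 3 -> clock=26.
Op 13: insert d.com -> 10.0.0.6 (expiry=26+7=33). clock=26
Op 14: insert c.com -> 10.0.0.3 (expiry=26+20=46). clock=26
Op 15: insert a.com -> 10.0.0.1 (expiry=26+18=44). clock=26
Op 16: insert e.com -> 10.0.0.6 (expiry=26+15=41). clock=26
Op 17: tick 2 -> clock=28.
Op 18: insert e.com -> 10.0.0.3 (expiry=28+8=36). clock=28
Op 19: insert e.com -> 10.0.0.3 (expiry=28+16=44). clock=28
Op 20: tick 3 -> clock=31. purged={b.com}
Op 21: insert d.com -> 10.0.0.3 (expiry=31+14=45). clock=31
Op 22: insert c.com -> 10.0.0.1 (expiry=31+18=49). clock=31
Final cache (unexpired): {a.com,c.com,d.com,e.com} -> size=4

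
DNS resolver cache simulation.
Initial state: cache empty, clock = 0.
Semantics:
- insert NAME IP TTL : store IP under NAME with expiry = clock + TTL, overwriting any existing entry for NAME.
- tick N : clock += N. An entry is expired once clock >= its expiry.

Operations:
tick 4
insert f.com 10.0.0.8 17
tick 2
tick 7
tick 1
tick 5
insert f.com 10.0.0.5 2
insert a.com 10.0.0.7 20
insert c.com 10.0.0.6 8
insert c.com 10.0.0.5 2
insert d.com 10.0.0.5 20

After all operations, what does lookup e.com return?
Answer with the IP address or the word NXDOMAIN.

Op 1: tick 4 -> clock=4.
Op 2: insert f.com -> 10.0.0.8 (expiry=4+17=21). clock=4
Op 3: tick 2 -> clock=6.
Op 4: tick 7 -> clock=13.
Op 5: tick 1 -> clock=14.
Op 6: tick 5 -> clock=19.
Op 7: insert f.com -> 10.0.0.5 (expiry=19+2=21). clock=19
Op 8: insert a.com -> 10.0.0.7 (expiry=19+20=39). clock=19
Op 9: insert c.com -> 10.0.0.6 (expiry=19+8=27). clock=19
Op 10: insert c.com -> 10.0.0.5 (expiry=19+2=21). clock=19
Op 11: insert d.com -> 10.0.0.5 (expiry=19+20=39). clock=19
lookup e.com: not in cache (expired or never inserted)

Answer: NXDOMAIN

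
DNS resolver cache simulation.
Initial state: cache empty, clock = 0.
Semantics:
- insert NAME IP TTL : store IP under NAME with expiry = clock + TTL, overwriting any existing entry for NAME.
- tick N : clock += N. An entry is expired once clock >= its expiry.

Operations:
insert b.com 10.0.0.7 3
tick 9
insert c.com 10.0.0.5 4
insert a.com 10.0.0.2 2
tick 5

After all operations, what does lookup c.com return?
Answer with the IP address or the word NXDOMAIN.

Op 1: insert b.com -> 10.0.0.7 (expiry=0+3=3). clock=0
Op 2: tick 9 -> clock=9. purged={b.com}
Op 3: insert c.com -> 10.0.0.5 (expiry=9+4=13). clock=9
Op 4: insert a.com -> 10.0.0.2 (expiry=9+2=11). clock=9
Op 5: tick 5 -> clock=14. purged={a.com,c.com}
lookup c.com: not in cache (expired or never inserted)

Answer: NXDOMAIN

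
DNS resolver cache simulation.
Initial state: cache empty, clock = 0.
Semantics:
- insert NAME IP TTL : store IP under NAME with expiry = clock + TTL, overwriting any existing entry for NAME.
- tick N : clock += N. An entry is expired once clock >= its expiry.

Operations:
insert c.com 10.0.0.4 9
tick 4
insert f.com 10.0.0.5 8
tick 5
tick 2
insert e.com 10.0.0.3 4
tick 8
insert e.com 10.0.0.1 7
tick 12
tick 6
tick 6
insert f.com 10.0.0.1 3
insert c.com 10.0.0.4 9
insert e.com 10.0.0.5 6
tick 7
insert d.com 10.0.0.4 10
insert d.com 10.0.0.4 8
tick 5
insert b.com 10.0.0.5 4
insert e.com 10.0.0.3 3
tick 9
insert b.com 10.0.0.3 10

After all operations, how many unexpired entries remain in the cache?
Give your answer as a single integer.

Op 1: insert c.com -> 10.0.0.4 (expiry=0+9=9). clock=0
Op 2: tick 4 -> clock=4.
Op 3: insert f.com -> 10.0.0.5 (expiry=4+8=12). clock=4
Op 4: tick 5 -> clock=9. purged={c.com}
Op 5: tick 2 -> clock=11.
Op 6: insert e.com -> 10.0.0.3 (expiry=11+4=15). clock=11
Op 7: tick 8 -> clock=19. purged={e.com,f.com}
Op 8: insert e.com -> 10.0.0.1 (expiry=19+7=26). clock=19
Op 9: tick 12 -> clock=31. purged={e.com}
Op 10: tick 6 -> clock=37.
Op 11: tick 6 -> clock=43.
Op 12: insert f.com -> 10.0.0.1 (expiry=43+3=46). clock=43
Op 13: insert c.com -> 10.0.0.4 (expiry=43+9=52). clock=43
Op 14: insert e.com -> 10.0.0.5 (expiry=43+6=49). clock=43
Op 15: tick 7 -> clock=50. purged={e.com,f.com}
Op 16: insert d.com -> 10.0.0.4 (expiry=50+10=60). clock=50
Op 17: insert d.com -> 10.0.0.4 (expiry=50+8=58). clock=50
Op 18: tick 5 -> clock=55. purged={c.com}
Op 19: insert b.com -> 10.0.0.5 (expiry=55+4=59). clock=55
Op 20: insert e.com -> 10.0.0.3 (expiry=55+3=58). clock=55
Op 21: tick 9 -> clock=64. purged={b.com,d.com,e.com}
Op 22: insert b.com -> 10.0.0.3 (expiry=64+10=74). clock=64
Final cache (unexpired): {b.com} -> size=1

Answer: 1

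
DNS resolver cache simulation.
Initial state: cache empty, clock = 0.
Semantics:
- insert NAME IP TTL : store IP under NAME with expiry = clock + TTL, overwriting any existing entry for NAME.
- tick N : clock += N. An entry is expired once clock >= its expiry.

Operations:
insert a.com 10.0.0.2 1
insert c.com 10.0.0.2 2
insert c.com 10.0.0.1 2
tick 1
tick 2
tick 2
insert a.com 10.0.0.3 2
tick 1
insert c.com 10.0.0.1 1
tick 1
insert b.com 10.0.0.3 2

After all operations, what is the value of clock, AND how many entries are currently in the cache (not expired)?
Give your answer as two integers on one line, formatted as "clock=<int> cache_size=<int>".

Answer: clock=7 cache_size=1

Derivation:
Op 1: insert a.com -> 10.0.0.2 (expiry=0+1=1). clock=0
Op 2: insert c.com -> 10.0.0.2 (expiry=0+2=2). clock=0
Op 3: insert c.com -> 10.0.0.1 (expiry=0+2=2). clock=0
Op 4: tick 1 -> clock=1. purged={a.com}
Op 5: tick 2 -> clock=3. purged={c.com}
Op 6: tick 2 -> clock=5.
Op 7: insert a.com -> 10.0.0.3 (expiry=5+2=7). clock=5
Op 8: tick 1 -> clock=6.
Op 9: insert c.com -> 10.0.0.1 (expiry=6+1=7). clock=6
Op 10: tick 1 -> clock=7. purged={a.com,c.com}
Op 11: insert b.com -> 10.0.0.3 (expiry=7+2=9). clock=7
Final clock = 7
Final cache (unexpired): {b.com} -> size=1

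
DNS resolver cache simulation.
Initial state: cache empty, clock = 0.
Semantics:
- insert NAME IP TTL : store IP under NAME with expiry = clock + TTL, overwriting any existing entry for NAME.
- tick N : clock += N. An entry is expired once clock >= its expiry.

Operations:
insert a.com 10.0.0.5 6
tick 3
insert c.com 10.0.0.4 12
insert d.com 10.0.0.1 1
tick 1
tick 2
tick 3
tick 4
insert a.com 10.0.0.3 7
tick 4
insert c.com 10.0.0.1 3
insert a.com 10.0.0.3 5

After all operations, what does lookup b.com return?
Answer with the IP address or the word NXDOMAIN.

Answer: NXDOMAIN

Derivation:
Op 1: insert a.com -> 10.0.0.5 (expiry=0+6=6). clock=0
Op 2: tick 3 -> clock=3.
Op 3: insert c.com -> 10.0.0.4 (expiry=3+12=15). clock=3
Op 4: insert d.com -> 10.0.0.1 (expiry=3+1=4). clock=3
Op 5: tick 1 -> clock=4. purged={d.com}
Op 6: tick 2 -> clock=6. purged={a.com}
Op 7: tick 3 -> clock=9.
Op 8: tick 4 -> clock=13.
Op 9: insert a.com -> 10.0.0.3 (expiry=13+7=20). clock=13
Op 10: tick 4 -> clock=17. purged={c.com}
Op 11: insert c.com -> 10.0.0.1 (expiry=17+3=20). clock=17
Op 12: insert a.com -> 10.0.0.3 (expiry=17+5=22). clock=17
lookup b.com: not in cache (expired or never inserted)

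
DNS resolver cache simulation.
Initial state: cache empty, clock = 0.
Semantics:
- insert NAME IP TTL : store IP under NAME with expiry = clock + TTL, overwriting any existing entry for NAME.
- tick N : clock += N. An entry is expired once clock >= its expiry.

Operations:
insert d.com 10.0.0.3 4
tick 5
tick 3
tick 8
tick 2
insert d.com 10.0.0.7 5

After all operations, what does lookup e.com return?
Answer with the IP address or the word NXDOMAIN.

Answer: NXDOMAIN

Derivation:
Op 1: insert d.com -> 10.0.0.3 (expiry=0+4=4). clock=0
Op 2: tick 5 -> clock=5. purged={d.com}
Op 3: tick 3 -> clock=8.
Op 4: tick 8 -> clock=16.
Op 5: tick 2 -> clock=18.
Op 6: insert d.com -> 10.0.0.7 (expiry=18+5=23). clock=18
lookup e.com: not in cache (expired or never inserted)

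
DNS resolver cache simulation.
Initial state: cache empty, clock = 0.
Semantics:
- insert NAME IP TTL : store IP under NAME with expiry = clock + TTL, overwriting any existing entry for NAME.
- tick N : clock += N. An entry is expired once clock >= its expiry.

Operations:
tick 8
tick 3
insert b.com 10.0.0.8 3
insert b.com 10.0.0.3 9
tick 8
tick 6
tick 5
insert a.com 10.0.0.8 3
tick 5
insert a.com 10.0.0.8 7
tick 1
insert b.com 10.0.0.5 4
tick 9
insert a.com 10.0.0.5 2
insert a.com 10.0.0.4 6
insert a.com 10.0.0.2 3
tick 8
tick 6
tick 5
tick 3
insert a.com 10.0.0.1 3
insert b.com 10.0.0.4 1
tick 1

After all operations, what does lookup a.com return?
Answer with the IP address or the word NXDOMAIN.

Answer: 10.0.0.1

Derivation:
Op 1: tick 8 -> clock=8.
Op 2: tick 3 -> clock=11.
Op 3: insert b.com -> 10.0.0.8 (expiry=11+3=14). clock=11
Op 4: insert b.com -> 10.0.0.3 (expiry=11+9=20). clock=11
Op 5: tick 8 -> clock=19.
Op 6: tick 6 -> clock=25. purged={b.com}
Op 7: tick 5 -> clock=30.
Op 8: insert a.com -> 10.0.0.8 (expiry=30+3=33). clock=30
Op 9: tick 5 -> clock=35. purged={a.com}
Op 10: insert a.com -> 10.0.0.8 (expiry=35+7=42). clock=35
Op 11: tick 1 -> clock=36.
Op 12: insert b.com -> 10.0.0.5 (expiry=36+4=40). clock=36
Op 13: tick 9 -> clock=45. purged={a.com,b.com}
Op 14: insert a.com -> 10.0.0.5 (expiry=45+2=47). clock=45
Op 15: insert a.com -> 10.0.0.4 (expiry=45+6=51). clock=45
Op 16: insert a.com -> 10.0.0.2 (expiry=45+3=48). clock=45
Op 17: tick 8 -> clock=53. purged={a.com}
Op 18: tick 6 -> clock=59.
Op 19: tick 5 -> clock=64.
Op 20: tick 3 -> clock=67.
Op 21: insert a.com -> 10.0.0.1 (expiry=67+3=70). clock=67
Op 22: insert b.com -> 10.0.0.4 (expiry=67+1=68). clock=67
Op 23: tick 1 -> clock=68. purged={b.com}
lookup a.com: present, ip=10.0.0.1 expiry=70 > clock=68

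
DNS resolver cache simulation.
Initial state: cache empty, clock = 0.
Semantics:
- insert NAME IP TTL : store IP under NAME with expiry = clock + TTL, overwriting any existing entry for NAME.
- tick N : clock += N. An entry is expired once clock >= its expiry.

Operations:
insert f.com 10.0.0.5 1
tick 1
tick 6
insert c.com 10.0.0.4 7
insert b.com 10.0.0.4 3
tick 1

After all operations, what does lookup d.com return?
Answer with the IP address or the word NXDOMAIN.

Op 1: insert f.com -> 10.0.0.5 (expiry=0+1=1). clock=0
Op 2: tick 1 -> clock=1. purged={f.com}
Op 3: tick 6 -> clock=7.
Op 4: insert c.com -> 10.0.0.4 (expiry=7+7=14). clock=7
Op 5: insert b.com -> 10.0.0.4 (expiry=7+3=10). clock=7
Op 6: tick 1 -> clock=8.
lookup d.com: not in cache (expired or never inserted)

Answer: NXDOMAIN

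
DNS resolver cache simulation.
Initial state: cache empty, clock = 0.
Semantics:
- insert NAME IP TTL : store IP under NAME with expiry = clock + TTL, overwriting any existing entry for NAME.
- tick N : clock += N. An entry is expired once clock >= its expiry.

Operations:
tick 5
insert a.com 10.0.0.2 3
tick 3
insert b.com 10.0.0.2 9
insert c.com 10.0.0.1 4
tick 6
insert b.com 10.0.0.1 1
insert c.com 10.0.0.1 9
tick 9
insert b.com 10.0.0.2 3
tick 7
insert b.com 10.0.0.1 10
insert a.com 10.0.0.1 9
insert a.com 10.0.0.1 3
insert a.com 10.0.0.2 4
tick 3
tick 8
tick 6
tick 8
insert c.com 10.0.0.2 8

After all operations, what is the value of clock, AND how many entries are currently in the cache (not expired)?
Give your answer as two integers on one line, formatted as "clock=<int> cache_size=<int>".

Op 1: tick 5 -> clock=5.
Op 2: insert a.com -> 10.0.0.2 (expiry=5+3=8). clock=5
Op 3: tick 3 -> clock=8. purged={a.com}
Op 4: insert b.com -> 10.0.0.2 (expiry=8+9=17). clock=8
Op 5: insert c.com -> 10.0.0.1 (expiry=8+4=12). clock=8
Op 6: tick 6 -> clock=14. purged={c.com}
Op 7: insert b.com -> 10.0.0.1 (expiry=14+1=15). clock=14
Op 8: insert c.com -> 10.0.0.1 (expiry=14+9=23). clock=14
Op 9: tick 9 -> clock=23. purged={b.com,c.com}
Op 10: insert b.com -> 10.0.0.2 (expiry=23+3=26). clock=23
Op 11: tick 7 -> clock=30. purged={b.com}
Op 12: insert b.com -> 10.0.0.1 (expiry=30+10=40). clock=30
Op 13: insert a.com -> 10.0.0.1 (expiry=30+9=39). clock=30
Op 14: insert a.com -> 10.0.0.1 (expiry=30+3=33). clock=30
Op 15: insert a.com -> 10.0.0.2 (expiry=30+4=34). clock=30
Op 16: tick 3 -> clock=33.
Op 17: tick 8 -> clock=41. purged={a.com,b.com}
Op 18: tick 6 -> clock=47.
Op 19: tick 8 -> clock=55.
Op 20: insert c.com -> 10.0.0.2 (expiry=55+8=63). clock=55
Final clock = 55
Final cache (unexpired): {c.com} -> size=1

Answer: clock=55 cache_size=1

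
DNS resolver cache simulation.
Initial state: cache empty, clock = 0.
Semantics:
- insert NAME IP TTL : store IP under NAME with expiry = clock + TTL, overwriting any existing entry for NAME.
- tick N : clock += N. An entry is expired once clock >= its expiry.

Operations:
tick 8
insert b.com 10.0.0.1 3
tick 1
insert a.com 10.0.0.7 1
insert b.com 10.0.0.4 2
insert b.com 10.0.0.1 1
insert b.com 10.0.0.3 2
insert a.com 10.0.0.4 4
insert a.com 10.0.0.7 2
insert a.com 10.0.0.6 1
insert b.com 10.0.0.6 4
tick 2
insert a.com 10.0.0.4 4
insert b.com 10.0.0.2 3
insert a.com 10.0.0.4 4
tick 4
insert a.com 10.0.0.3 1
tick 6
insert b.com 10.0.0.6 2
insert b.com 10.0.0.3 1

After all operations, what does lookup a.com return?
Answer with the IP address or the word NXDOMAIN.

Op 1: tick 8 -> clock=8.
Op 2: insert b.com -> 10.0.0.1 (expiry=8+3=11). clock=8
Op 3: tick 1 -> clock=9.
Op 4: insert a.com -> 10.0.0.7 (expiry=9+1=10). clock=9
Op 5: insert b.com -> 10.0.0.4 (expiry=9+2=11). clock=9
Op 6: insert b.com -> 10.0.0.1 (expiry=9+1=10). clock=9
Op 7: insert b.com -> 10.0.0.3 (expiry=9+2=11). clock=9
Op 8: insert a.com -> 10.0.0.4 (expiry=9+4=13). clock=9
Op 9: insert a.com -> 10.0.0.7 (expiry=9+2=11). clock=9
Op 10: insert a.com -> 10.0.0.6 (expiry=9+1=10). clock=9
Op 11: insert b.com -> 10.0.0.6 (expiry=9+4=13). clock=9
Op 12: tick 2 -> clock=11. purged={a.com}
Op 13: insert a.com -> 10.0.0.4 (expiry=11+4=15). clock=11
Op 14: insert b.com -> 10.0.0.2 (expiry=11+3=14). clock=11
Op 15: insert a.com -> 10.0.0.4 (expiry=11+4=15). clock=11
Op 16: tick 4 -> clock=15. purged={a.com,b.com}
Op 17: insert a.com -> 10.0.0.3 (expiry=15+1=16). clock=15
Op 18: tick 6 -> clock=21. purged={a.com}
Op 19: insert b.com -> 10.0.0.6 (expiry=21+2=23). clock=21
Op 20: insert b.com -> 10.0.0.3 (expiry=21+1=22). clock=21
lookup a.com: not in cache (expired or never inserted)

Answer: NXDOMAIN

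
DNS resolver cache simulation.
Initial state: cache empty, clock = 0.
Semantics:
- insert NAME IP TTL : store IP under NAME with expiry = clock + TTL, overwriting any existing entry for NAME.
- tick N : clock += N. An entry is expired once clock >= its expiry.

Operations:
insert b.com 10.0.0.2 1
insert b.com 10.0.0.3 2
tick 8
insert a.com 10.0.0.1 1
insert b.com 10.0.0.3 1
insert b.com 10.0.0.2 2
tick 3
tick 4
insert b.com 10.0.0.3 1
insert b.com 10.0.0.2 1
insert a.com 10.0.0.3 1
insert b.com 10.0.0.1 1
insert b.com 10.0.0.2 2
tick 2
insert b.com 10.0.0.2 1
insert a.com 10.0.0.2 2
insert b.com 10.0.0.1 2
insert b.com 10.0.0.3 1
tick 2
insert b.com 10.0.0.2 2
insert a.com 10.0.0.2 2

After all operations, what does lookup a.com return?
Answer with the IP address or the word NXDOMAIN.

Op 1: insert b.com -> 10.0.0.2 (expiry=0+1=1). clock=0
Op 2: insert b.com -> 10.0.0.3 (expiry=0+2=2). clock=0
Op 3: tick 8 -> clock=8. purged={b.com}
Op 4: insert a.com -> 10.0.0.1 (expiry=8+1=9). clock=8
Op 5: insert b.com -> 10.0.0.3 (expiry=8+1=9). clock=8
Op 6: insert b.com -> 10.0.0.2 (expiry=8+2=10). clock=8
Op 7: tick 3 -> clock=11. purged={a.com,b.com}
Op 8: tick 4 -> clock=15.
Op 9: insert b.com -> 10.0.0.3 (expiry=15+1=16). clock=15
Op 10: insert b.com -> 10.0.0.2 (expiry=15+1=16). clock=15
Op 11: insert a.com -> 10.0.0.3 (expiry=15+1=16). clock=15
Op 12: insert b.com -> 10.0.0.1 (expiry=15+1=16). clock=15
Op 13: insert b.com -> 10.0.0.2 (expiry=15+2=17). clock=15
Op 14: tick 2 -> clock=17. purged={a.com,b.com}
Op 15: insert b.com -> 10.0.0.2 (expiry=17+1=18). clock=17
Op 16: insert a.com -> 10.0.0.2 (expiry=17+2=19). clock=17
Op 17: insert b.com -> 10.0.0.1 (expiry=17+2=19). clock=17
Op 18: insert b.com -> 10.0.0.3 (expiry=17+1=18). clock=17
Op 19: tick 2 -> clock=19. purged={a.com,b.com}
Op 20: insert b.com -> 10.0.0.2 (expiry=19+2=21). clock=19
Op 21: insert a.com -> 10.0.0.2 (expiry=19+2=21). clock=19
lookup a.com: present, ip=10.0.0.2 expiry=21 > clock=19

Answer: 10.0.0.2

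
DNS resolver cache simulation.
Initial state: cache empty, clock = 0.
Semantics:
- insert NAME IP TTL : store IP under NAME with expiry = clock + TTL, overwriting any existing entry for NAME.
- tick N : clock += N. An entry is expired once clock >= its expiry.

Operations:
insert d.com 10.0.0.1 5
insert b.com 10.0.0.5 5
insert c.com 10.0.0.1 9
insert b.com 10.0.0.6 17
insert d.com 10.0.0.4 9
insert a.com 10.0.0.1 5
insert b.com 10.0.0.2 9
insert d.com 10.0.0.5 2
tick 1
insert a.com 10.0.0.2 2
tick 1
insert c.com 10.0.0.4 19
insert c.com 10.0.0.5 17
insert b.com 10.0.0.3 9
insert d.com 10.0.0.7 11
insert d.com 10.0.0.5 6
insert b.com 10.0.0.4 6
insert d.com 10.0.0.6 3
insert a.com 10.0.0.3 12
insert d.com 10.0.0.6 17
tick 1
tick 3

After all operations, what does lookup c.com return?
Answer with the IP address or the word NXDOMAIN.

Answer: 10.0.0.5

Derivation:
Op 1: insert d.com -> 10.0.0.1 (expiry=0+5=5). clock=0
Op 2: insert b.com -> 10.0.0.5 (expiry=0+5=5). clock=0
Op 3: insert c.com -> 10.0.0.1 (expiry=0+9=9). clock=0
Op 4: insert b.com -> 10.0.0.6 (expiry=0+17=17). clock=0
Op 5: insert d.com -> 10.0.0.4 (expiry=0+9=9). clock=0
Op 6: insert a.com -> 10.0.0.1 (expiry=0+5=5). clock=0
Op 7: insert b.com -> 10.0.0.2 (expiry=0+9=9). clock=0
Op 8: insert d.com -> 10.0.0.5 (expiry=0+2=2). clock=0
Op 9: tick 1 -> clock=1.
Op 10: insert a.com -> 10.0.0.2 (expiry=1+2=3). clock=1
Op 11: tick 1 -> clock=2. purged={d.com}
Op 12: insert c.com -> 10.0.0.4 (expiry=2+19=21). clock=2
Op 13: insert c.com -> 10.0.0.5 (expiry=2+17=19). clock=2
Op 14: insert b.com -> 10.0.0.3 (expiry=2+9=11). clock=2
Op 15: insert d.com -> 10.0.0.7 (expiry=2+11=13). clock=2
Op 16: insert d.com -> 10.0.0.5 (expiry=2+6=8). clock=2
Op 17: insert b.com -> 10.0.0.4 (expiry=2+6=8). clock=2
Op 18: insert d.com -> 10.0.0.6 (expiry=2+3=5). clock=2
Op 19: insert a.com -> 10.0.0.3 (expiry=2+12=14). clock=2
Op 20: insert d.com -> 10.0.0.6 (expiry=2+17=19). clock=2
Op 21: tick 1 -> clock=3.
Op 22: tick 3 -> clock=6.
lookup c.com: present, ip=10.0.0.5 expiry=19 > clock=6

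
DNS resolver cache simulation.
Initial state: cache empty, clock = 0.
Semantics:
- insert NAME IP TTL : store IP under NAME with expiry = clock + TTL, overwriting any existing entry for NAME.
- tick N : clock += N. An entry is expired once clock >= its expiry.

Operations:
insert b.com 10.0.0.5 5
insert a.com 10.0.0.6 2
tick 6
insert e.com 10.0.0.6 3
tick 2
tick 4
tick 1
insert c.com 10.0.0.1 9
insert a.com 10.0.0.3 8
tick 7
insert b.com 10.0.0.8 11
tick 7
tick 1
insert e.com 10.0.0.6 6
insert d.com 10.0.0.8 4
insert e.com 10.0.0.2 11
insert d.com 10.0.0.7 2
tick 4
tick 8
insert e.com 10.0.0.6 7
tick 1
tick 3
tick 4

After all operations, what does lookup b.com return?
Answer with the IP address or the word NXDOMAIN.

Op 1: insert b.com -> 10.0.0.5 (expiry=0+5=5). clock=0
Op 2: insert a.com -> 10.0.0.6 (expiry=0+2=2). clock=0
Op 3: tick 6 -> clock=6. purged={a.com,b.com}
Op 4: insert e.com -> 10.0.0.6 (expiry=6+3=9). clock=6
Op 5: tick 2 -> clock=8.
Op 6: tick 4 -> clock=12. purged={e.com}
Op 7: tick 1 -> clock=13.
Op 8: insert c.com -> 10.0.0.1 (expiry=13+9=22). clock=13
Op 9: insert a.com -> 10.0.0.3 (expiry=13+8=21). clock=13
Op 10: tick 7 -> clock=20.
Op 11: insert b.com -> 10.0.0.8 (expiry=20+11=31). clock=20
Op 12: tick 7 -> clock=27. purged={a.com,c.com}
Op 13: tick 1 -> clock=28.
Op 14: insert e.com -> 10.0.0.6 (expiry=28+6=34). clock=28
Op 15: insert d.com -> 10.0.0.8 (expiry=28+4=32). clock=28
Op 16: insert e.com -> 10.0.0.2 (expiry=28+11=39). clock=28
Op 17: insert d.com -> 10.0.0.7 (expiry=28+2=30). clock=28
Op 18: tick 4 -> clock=32. purged={b.com,d.com}
Op 19: tick 8 -> clock=40. purged={e.com}
Op 20: insert e.com -> 10.0.0.6 (expiry=40+7=47). clock=40
Op 21: tick 1 -> clock=41.
Op 22: tick 3 -> clock=44.
Op 23: tick 4 -> clock=48. purged={e.com}
lookup b.com: not in cache (expired or never inserted)

Answer: NXDOMAIN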